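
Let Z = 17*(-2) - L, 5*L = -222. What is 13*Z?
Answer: 676/5 ≈ 135.20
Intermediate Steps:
L = -222/5 (L = (⅕)*(-222) = -222/5 ≈ -44.400)
Z = 52/5 (Z = 17*(-2) - 1*(-222/5) = -34 + 222/5 = 52/5 ≈ 10.400)
13*Z = 13*(52/5) = 676/5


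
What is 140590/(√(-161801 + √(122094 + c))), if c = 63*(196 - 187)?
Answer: -140590*I/√(161801 - 3*√13629) ≈ -349.89*I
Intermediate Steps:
c = 567 (c = 63*9 = 567)
140590/(√(-161801 + √(122094 + c))) = 140590/(√(-161801 + √(122094 + 567))) = 140590/(√(-161801 + √122661)) = 140590/(√(-161801 + 3*√13629)) = 140590/√(-161801 + 3*√13629)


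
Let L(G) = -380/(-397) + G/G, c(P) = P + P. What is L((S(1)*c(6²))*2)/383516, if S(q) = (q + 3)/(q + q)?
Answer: 111/21750836 ≈ 5.1033e-6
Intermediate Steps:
S(q) = (3 + q)/(2*q) (S(q) = (3 + q)/((2*q)) = (3 + q)*(1/(2*q)) = (3 + q)/(2*q))
c(P) = 2*P
L(G) = 777/397 (L(G) = -380*(-1/397) + 1 = 380/397 + 1 = 777/397)
L((S(1)*c(6²))*2)/383516 = (777/397)/383516 = (777/397)*(1/383516) = 111/21750836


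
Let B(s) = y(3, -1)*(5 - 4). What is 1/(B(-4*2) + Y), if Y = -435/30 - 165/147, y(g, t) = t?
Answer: -98/1629 ≈ -0.060160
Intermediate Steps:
Y = -1531/98 (Y = -435*1/30 - 165*1/147 = -29/2 - 55/49 = -1531/98 ≈ -15.622)
B(s) = -1 (B(s) = -(5 - 4) = -1*1 = -1)
1/(B(-4*2) + Y) = 1/(-1 - 1531/98) = 1/(-1629/98) = -98/1629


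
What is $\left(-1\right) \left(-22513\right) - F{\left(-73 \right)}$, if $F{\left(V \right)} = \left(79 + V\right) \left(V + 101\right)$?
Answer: $22345$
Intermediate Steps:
$F{\left(V \right)} = \left(79 + V\right) \left(101 + V\right)$
$\left(-1\right) \left(-22513\right) - F{\left(-73 \right)} = \left(-1\right) \left(-22513\right) - \left(7979 + \left(-73\right)^{2} + 180 \left(-73\right)\right) = 22513 - \left(7979 + 5329 - 13140\right) = 22513 - 168 = 22345$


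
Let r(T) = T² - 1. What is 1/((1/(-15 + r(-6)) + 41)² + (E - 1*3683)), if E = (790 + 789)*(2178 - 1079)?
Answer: 400/693329241 ≈ 5.7693e-7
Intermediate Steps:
r(T) = -1 + T²
E = 1735321 (E = 1579*1099 = 1735321)
1/((1/(-15 + r(-6)) + 41)² + (E - 1*3683)) = 1/((1/(-15 + (-1 + (-6)²)) + 41)² + (1735321 - 1*3683)) = 1/((1/(-15 + (-1 + 36)) + 41)² + (1735321 - 3683)) = 1/((1/(-15 + 35) + 41)² + 1731638) = 1/((1/20 + 41)² + 1731638) = 1/((821/20)² + 1731638) = 1/(674041/400 + 1731638) = 1/(693329241/400) = 400/693329241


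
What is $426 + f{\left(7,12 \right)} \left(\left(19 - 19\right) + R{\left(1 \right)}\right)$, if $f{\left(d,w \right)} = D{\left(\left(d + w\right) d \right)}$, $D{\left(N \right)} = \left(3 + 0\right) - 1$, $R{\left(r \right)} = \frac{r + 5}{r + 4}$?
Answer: $\frac{2142}{5} \approx 428.4$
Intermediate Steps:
$R{\left(r \right)} = \frac{5 + r}{4 + r}$
$D{\left(N \right)} = 2$ ($D{\left(N \right)} = 3 - 1 = 2$)
$f{\left(d,w \right)} = 2$
$426 + f{\left(7,12 \right)} \left(\left(19 - 19\right) + R{\left(1 \right)}\right) = 426 + 2 \left(\left(19 - 19\right) + \frac{5 + 1}{4 + 1}\right) = 426 + 2 \left(0 + \frac{1}{5} \cdot 6\right) = 426 + 2 \left(0 + \frac{6}{5}\right) = 426 + 2 \cdot \frac{6}{5} = 426 + \frac{12}{5} = \frac{2142}{5}$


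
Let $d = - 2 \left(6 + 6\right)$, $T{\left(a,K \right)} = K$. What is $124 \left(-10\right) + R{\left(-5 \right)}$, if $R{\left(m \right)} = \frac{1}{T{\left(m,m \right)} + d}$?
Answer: $- \frac{35961}{29} \approx -1240.0$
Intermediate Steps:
$d = -24$ ($d = \left(-2\right) 12 = -24$)
$R{\left(m \right)} = \frac{1}{-24 + m}$ ($R{\left(m \right)} = \frac{1}{m - 24} = \frac{1}{-24 + m}$)
$124 \left(-10\right) + R{\left(-5 \right)} = 124 \left(-10\right) + \frac{1}{-24 - 5} = -1240 + \frac{1}{-29} = -1240 - \frac{1}{29} = - \frac{35961}{29}$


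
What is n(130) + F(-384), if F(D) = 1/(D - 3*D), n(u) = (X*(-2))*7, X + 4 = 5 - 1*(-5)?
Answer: -64511/768 ≈ -83.999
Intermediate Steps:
X = 6 (X = -4 + (5 - 1*(-5)) = -4 + (5 + 5) = -4 + 10 = 6)
n(u) = -84 (n(u) = (6*(-2))*7 = -12*7 = -84)
F(D) = -1/(2*D) (F(D) = 1/(-2*D) = -1/(2*D))
n(130) + F(-384) = -84 - ½/(-384) = -84 - ½*(-1/384) = -84 + 1/768 = -64511/768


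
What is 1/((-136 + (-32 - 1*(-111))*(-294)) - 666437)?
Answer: -1/689799 ≈ -1.4497e-6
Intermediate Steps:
1/((-136 + (-32 - 1*(-111))*(-294)) - 666437) = 1/((-136 + (-32 + 111)*(-294)) - 666437) = 1/((-136 + 79*(-294)) - 666437) = 1/((-136 - 23226) - 666437) = 1/(-23362 - 666437) = 1/(-689799) = -1/689799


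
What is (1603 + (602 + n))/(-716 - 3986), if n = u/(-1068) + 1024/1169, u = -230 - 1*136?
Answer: -459074391/978401564 ≈ -0.46921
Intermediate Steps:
u = -366 (u = -230 - 136 = -366)
n = 253581/208082 (n = -366/(-1068) + 1024/1169 = -366*(-1/1068) + 1024*(1/1169) = 61/178 + 1024/1169 = 253581/208082 ≈ 1.2187)
(1603 + (602 + n))/(-716 - 3986) = (1603 + (602 + 253581/208082))/(-716 - 3986) = (1603 + 125518945/208082)/(-4702) = (459074391/208082)*(-1/4702) = -459074391/978401564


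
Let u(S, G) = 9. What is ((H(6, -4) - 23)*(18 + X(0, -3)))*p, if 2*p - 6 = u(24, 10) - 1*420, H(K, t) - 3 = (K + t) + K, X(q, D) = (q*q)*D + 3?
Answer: 51030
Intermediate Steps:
X(q, D) = 3 + D*q² (X(q, D) = q²*D + 3 = D*q² + 3 = 3 + D*q²)
H(K, t) = 3 + t + 2*K (H(K, t) = 3 + ((K + t) + K) = 3 + (t + 2*K) = 3 + t + 2*K)
p = -405/2 (p = 3 + (9 - 1*420)/2 = 3 + (9 - 420)/2 = 3 + (½)*(-411) = 3 - 411/2 = -405/2 ≈ -202.50)
((H(6, -4) - 23)*(18 + X(0, -3)))*p = (((3 - 4 + 2*6) - 23)*(18 + (3 - 3*0²)))*(-405/2) = (((3 - 4 + 12) - 23)*(18 + (3 - 3*0)))*(-405/2) = ((11 - 23)*(18 + (3 + 0)))*(-405/2) = -12*(18 + 3)*(-405/2) = -12*21*(-405/2) = -252*(-405/2) = 51030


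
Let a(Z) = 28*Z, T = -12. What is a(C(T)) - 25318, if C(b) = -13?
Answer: -25682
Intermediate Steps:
a(C(T)) - 25318 = 28*(-13) - 25318 = -364 - 25318 = -25682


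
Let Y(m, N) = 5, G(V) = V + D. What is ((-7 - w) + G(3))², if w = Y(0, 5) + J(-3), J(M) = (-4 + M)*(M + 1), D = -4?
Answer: 729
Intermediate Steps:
G(V) = -4 + V (G(V) = V - 4 = -4 + V)
J(M) = (1 + M)*(-4 + M) (J(M) = (-4 + M)*(1 + M) = (1 + M)*(-4 + M))
w = 19 (w = 5 + (-4 + (-3)² - 3*(-3)) = 5 + (-4 + 9 + 9) = 5 + 14 = 19)
((-7 - w) + G(3))² = ((-7 - 1*19) + (-4 + 3))² = ((-7 - 19) - 1)² = (-26 - 1)² = (-27)² = 729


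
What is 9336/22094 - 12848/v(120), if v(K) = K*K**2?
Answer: 495273259/1193076000 ≈ 0.41512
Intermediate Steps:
v(K) = K**3
9336/22094 - 12848/v(120) = 9336/22094 - 12848/(120**3) = 9336*(1/22094) - 12848/1728000 = 4668/11047 - 12848*1/1728000 = 4668/11047 - 803/108000 = 495273259/1193076000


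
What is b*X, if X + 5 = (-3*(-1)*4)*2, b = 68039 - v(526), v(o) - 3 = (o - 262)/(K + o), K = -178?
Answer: 37487418/29 ≈ 1.2927e+6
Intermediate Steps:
v(o) = 3 + (-262 + o)/(-178 + o) (v(o) = 3 + (o - 262)/(-178 + o) = 3 + (-262 + o)/(-178 + o))
b = 1973022/29 (b = 68039 - 4*(-199 + 526)/(-178 + 526) = 68039 - 4*327/348 = 68039 - 1*109/29 = 68039 - 109/29 = 1973022/29 ≈ 68035.)
X = 19 (X = -5 + (-3*(-1)*4)*2 = -5 + (3*4)*2 = -5 + 12*2 = -5 + 24 = 19)
b*X = (1973022/29)*19 = 37487418/29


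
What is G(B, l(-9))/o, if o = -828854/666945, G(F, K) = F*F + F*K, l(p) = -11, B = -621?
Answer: -130878619020/414427 ≈ -3.1581e+5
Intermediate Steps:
G(F, K) = F² + F*K
o = -828854/666945 (o = -828854*1/666945 = -828854/666945 ≈ -1.2428)
G(B, l(-9))/o = (-621*(-621 - 11))/(-828854/666945) = -621*(-632)*(-666945/828854) = 392472*(-666945/828854) = -130878619020/414427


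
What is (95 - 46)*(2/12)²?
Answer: 49/36 ≈ 1.3611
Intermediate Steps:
(95 - 46)*(2/12)² = 49*(2*(1/12))² = 49*(⅙)² = 49*(1/36) = 49/36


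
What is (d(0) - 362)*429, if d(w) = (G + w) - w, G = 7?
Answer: -152295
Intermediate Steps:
d(w) = 7 (d(w) = (7 + w) - w = 7)
(d(0) - 362)*429 = (7 - 362)*429 = -355*429 = -152295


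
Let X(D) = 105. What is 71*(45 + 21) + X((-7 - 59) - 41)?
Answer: 4791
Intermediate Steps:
71*(45 + 21) + X((-7 - 59) - 41) = 71*(45 + 21) + 105 = 71*66 + 105 = 4686 + 105 = 4791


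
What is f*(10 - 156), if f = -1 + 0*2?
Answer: 146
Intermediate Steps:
f = -1 (f = -1 + 0 = -1)
f*(10 - 156) = -(10 - 156) = -1*(-146) = 146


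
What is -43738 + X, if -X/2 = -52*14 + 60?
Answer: -42402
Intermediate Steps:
X = 1336 (X = -2*(-52*14 + 60) = -2*(-728 + 60) = -2*(-668) = 1336)
-43738 + X = -43738 + 1336 = -42402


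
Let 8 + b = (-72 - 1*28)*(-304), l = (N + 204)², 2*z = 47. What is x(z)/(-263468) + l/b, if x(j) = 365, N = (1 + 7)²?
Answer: 2364029069/1000914932 ≈ 2.3619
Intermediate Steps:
z = 47/2 (z = (½)*47 = 47/2 ≈ 23.500)
N = 64 (N = 8² = 64)
l = 71824 (l = (64 + 204)² = 268² = 71824)
b = 30392 (b = -8 + (-72 - 1*28)*(-304) = -8 + (-72 - 28)*(-304) = -8 - 100*(-304) = -8 + 30400 = 30392)
x(z)/(-263468) + l/b = 365/(-263468) + 71824/30392 = 365*(-1/263468) + 71824*(1/30392) = -365/263468 + 8978/3799 = 2364029069/1000914932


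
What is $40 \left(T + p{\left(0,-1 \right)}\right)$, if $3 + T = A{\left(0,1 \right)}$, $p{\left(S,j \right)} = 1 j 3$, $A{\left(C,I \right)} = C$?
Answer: $-240$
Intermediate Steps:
$p{\left(S,j \right)} = 3 j$ ($p{\left(S,j \right)} = j 3 = 3 j$)
$T = -3$ ($T = -3 + 0 = -3$)
$40 \left(T + p{\left(0,-1 \right)}\right) = 40 \left(-3 + 3 \left(-1\right)\right) = 40 \left(-3 - 3\right) = 40 \left(-6\right) = -240$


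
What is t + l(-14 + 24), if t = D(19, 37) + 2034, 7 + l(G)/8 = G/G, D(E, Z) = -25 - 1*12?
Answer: 1949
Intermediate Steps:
D(E, Z) = -37 (D(E, Z) = -25 - 12 = -37)
l(G) = -48 (l(G) = -56 + 8*(G/G) = -56 + 8*1 = -56 + 8 = -48)
t = 1997 (t = -37 + 2034 = 1997)
t + l(-14 + 24) = 1997 - 48 = 1949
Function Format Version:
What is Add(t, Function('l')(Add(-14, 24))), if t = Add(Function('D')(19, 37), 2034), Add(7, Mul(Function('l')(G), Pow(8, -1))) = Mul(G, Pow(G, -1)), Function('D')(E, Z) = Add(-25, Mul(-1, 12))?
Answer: 1949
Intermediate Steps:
Function('D')(E, Z) = -37 (Function('D')(E, Z) = Add(-25, -12) = -37)
Function('l')(G) = -48 (Function('l')(G) = Add(-56, Mul(8, Mul(G, Pow(G, -1)))) = Add(-56, Mul(8, 1)) = Add(-56, 8) = -48)
t = 1997 (t = Add(-37, 2034) = 1997)
Add(t, Function('l')(Add(-14, 24))) = Add(1997, -48) = 1949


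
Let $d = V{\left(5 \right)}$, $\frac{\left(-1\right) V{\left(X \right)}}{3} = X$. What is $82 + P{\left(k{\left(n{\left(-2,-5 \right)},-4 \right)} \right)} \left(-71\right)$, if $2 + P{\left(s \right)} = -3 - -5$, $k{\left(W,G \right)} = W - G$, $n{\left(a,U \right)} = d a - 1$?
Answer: $82$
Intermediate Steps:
$V{\left(X \right)} = - 3 X$
$d = -15$ ($d = \left(-3\right) 5 = -15$)
$n{\left(a,U \right)} = -1 - 15 a$ ($n{\left(a,U \right)} = - 15 a - 1 = -1 - 15 a$)
$P{\left(s \right)} = 0$ ($P{\left(s \right)} = -2 - -2 = -2 + \left(-3 + 5\right) = -2 + 2 = 0$)
$82 + P{\left(k{\left(n{\left(-2,-5 \right)},-4 \right)} \right)} \left(-71\right) = 82 + 0 \left(-71\right) = 82 + 0 = 82$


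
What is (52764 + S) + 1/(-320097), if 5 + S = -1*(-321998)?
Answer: 119958591428/320097 ≈ 3.7476e+5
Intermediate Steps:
S = 321993 (S = -5 - 1*(-321998) = -5 + 321998 = 321993)
(52764 + S) + 1/(-320097) = (52764 + 321993) + 1/(-320097) = 374757 - 1/320097 = 119958591428/320097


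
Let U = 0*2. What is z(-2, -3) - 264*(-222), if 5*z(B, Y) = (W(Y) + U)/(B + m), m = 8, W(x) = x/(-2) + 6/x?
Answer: 3516479/60 ≈ 58608.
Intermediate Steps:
W(x) = 6/x - x/2 (W(x) = x*(-½) + 6/x = -x/2 + 6/x = 6/x - x/2)
U = 0
z(B, Y) = (6/Y - Y/2)/(5*(8 + B)) (z(B, Y) = (((6/Y - Y/2) + 0)/(B + 8))/5 = ((6/Y - Y/2)/(8 + B))/5 = (6/Y - Y/2)/(5*(8 + B)))
z(-2, -3) - 264*(-222) = (⅒)*(12 - 1*(-3)²)/(-3*(8 - 2)) - 264*(-222) = (⅒)*(-⅓)*(12 - 1*9)/6 + 58608 = (⅒)*(-⅓)*(⅙)*(12 - 9) + 58608 = (⅒)*(-⅓)*(⅙)*3 + 58608 = -1/60 + 58608 = 3516479/60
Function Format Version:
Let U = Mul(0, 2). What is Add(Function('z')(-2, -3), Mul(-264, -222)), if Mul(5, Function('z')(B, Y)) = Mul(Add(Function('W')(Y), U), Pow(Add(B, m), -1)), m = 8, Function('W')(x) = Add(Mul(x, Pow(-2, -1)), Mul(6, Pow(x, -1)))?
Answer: Rational(3516479, 60) ≈ 58608.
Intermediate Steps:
Function('W')(x) = Add(Mul(6, Pow(x, -1)), Mul(Rational(-1, 2), x)) (Function('W')(x) = Add(Mul(x, Rational(-1, 2)), Mul(6, Pow(x, -1))) = Add(Mul(Rational(-1, 2), x), Mul(6, Pow(x, -1))) = Add(Mul(6, Pow(x, -1)), Mul(Rational(-1, 2), x)))
U = 0
Function('z')(B, Y) = Mul(Rational(1, 5), Pow(Add(8, B), -1), Add(Mul(6, Pow(Y, -1)), Mul(Rational(-1, 2), Y))) (Function('z')(B, Y) = Mul(Rational(1, 5), Mul(Add(Add(Mul(6, Pow(Y, -1)), Mul(Rational(-1, 2), Y)), 0), Pow(Add(B, 8), -1))) = Mul(Rational(1, 5), Mul(Add(Mul(6, Pow(Y, -1)), Mul(Rational(-1, 2), Y)), Pow(Add(8, B), -1))) = Mul(Rational(1, 5), Mul(Pow(Add(8, B), -1), Add(Mul(6, Pow(Y, -1)), Mul(Rational(-1, 2), Y)))) = Mul(Rational(1, 5), Pow(Add(8, B), -1), Add(Mul(6, Pow(Y, -1)), Mul(Rational(-1, 2), Y))))
Add(Function('z')(-2, -3), Mul(-264, -222)) = Add(Mul(Rational(1, 10), Pow(-3, -1), Pow(Add(8, -2), -1), Add(12, Mul(-1, Pow(-3, 2)))), Mul(-264, -222)) = Add(Mul(Rational(1, 10), Rational(-1, 3), Pow(6, -1), Add(12, Mul(-1, 9))), 58608) = Add(Mul(Rational(1, 10), Rational(-1, 3), Rational(1, 6), Add(12, -9)), 58608) = Add(Mul(Rational(1, 10), Rational(-1, 3), Rational(1, 6), 3), 58608) = Add(Rational(-1, 60), 58608) = Rational(3516479, 60)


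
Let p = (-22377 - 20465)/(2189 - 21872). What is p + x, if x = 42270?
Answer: 832043252/19683 ≈ 42272.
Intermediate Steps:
p = 42842/19683 (p = -42842/(-19683) = -42842*(-1/19683) = 42842/19683 ≈ 2.1766)
p + x = 42842/19683 + 42270 = 832043252/19683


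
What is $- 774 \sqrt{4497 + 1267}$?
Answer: $- 1548 \sqrt{1441} \approx -58763.0$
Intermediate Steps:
$- 774 \sqrt{4497 + 1267} = - 774 \sqrt{5764} = - 774 \cdot 2 \sqrt{1441} = - 1548 \sqrt{1441}$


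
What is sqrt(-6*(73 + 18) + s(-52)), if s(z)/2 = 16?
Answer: I*sqrt(514) ≈ 22.672*I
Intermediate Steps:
s(z) = 32 (s(z) = 2*16 = 32)
sqrt(-6*(73 + 18) + s(-52)) = sqrt(-6*(73 + 18) + 32) = sqrt(-6*91 + 32) = sqrt(-546 + 32) = sqrt(-514) = I*sqrt(514)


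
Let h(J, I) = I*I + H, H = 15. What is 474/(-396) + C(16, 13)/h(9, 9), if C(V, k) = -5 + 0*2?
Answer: -1319/1056 ≈ -1.2491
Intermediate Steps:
C(V, k) = -5 (C(V, k) = -5 + 0 = -5)
h(J, I) = 15 + I**2 (h(J, I) = I*I + 15 = I**2 + 15 = 15 + I**2)
474/(-396) + C(16, 13)/h(9, 9) = 474/(-396) - 5/(15 + 9**2) = 474*(-1/396) - 5/(15 + 81) = -79/66 - 5/96 = -1319/1056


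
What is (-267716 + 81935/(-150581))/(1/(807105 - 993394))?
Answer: 7509873101371059/150581 ≈ 4.9873e+10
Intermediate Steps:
(-267716 + 81935/(-150581))/(1/(807105 - 993394)) = (-267716 + 81935*(-1/150581))/(1/(-186289)) = (-267716 - 81935/150581)/(-1/186289) = -40313024931/150581*(-186289) = 7509873101371059/150581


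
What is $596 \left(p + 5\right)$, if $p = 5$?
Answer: $5960$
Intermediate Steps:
$596 \left(p + 5\right) = 596 \left(5 + 5\right) = 596 \cdot 10 = 5960$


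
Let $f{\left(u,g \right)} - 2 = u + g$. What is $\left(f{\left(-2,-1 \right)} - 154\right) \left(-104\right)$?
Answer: $16120$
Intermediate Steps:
$f{\left(u,g \right)} = 2 + g + u$ ($f{\left(u,g \right)} = 2 + \left(u + g\right) = 2 + \left(g + u\right) = 2 + g + u$)
$\left(f{\left(-2,-1 \right)} - 154\right) \left(-104\right) = \left(\left(2 - 1 - 2\right) - 154\right) \left(-104\right) = \left(-1 - 154\right) \left(-104\right) = \left(-155\right) \left(-104\right) = 16120$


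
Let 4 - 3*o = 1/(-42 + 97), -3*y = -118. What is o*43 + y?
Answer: 15907/165 ≈ 96.406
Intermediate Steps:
y = 118/3 (y = -⅓*(-118) = 118/3 ≈ 39.333)
o = 73/55 (o = 4/3 - 1/(3*(-42 + 97)) = 4/3 - ⅓/55 = 4/3 - ⅓*1/55 = 4/3 - 1/165 = 73/55 ≈ 1.3273)
o*43 + y = (73/55)*43 + 118/3 = 3139/55 + 118/3 = 15907/165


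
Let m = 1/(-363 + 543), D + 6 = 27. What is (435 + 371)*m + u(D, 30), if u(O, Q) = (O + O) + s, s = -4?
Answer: 3823/90 ≈ 42.478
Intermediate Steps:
D = 21 (D = -6 + 27 = 21)
m = 1/180 ≈ 0.0055556
u(O, Q) = -4 + 2*O (u(O, Q) = (O + O) - 4 = 2*O - 4 = -4 + 2*O)
(435 + 371)*m + u(D, 30) = (435 + 371)*(1/180) + (-4 + 2*21) = 806*(1/180) + (-4 + 42) = 403/90 + 38 = 3823/90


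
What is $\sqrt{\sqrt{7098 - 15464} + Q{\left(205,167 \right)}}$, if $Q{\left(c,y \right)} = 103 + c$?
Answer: $\sqrt{308 + i \sqrt{8366}} \approx 17.738 + 2.5782 i$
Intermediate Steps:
$\sqrt{\sqrt{7098 - 15464} + Q{\left(205,167 \right)}} = \sqrt{\sqrt{7098 - 15464} + \left(103 + 205\right)} = \sqrt{\sqrt{-8366} + 308} = \sqrt{i \sqrt{8366} + 308} = \sqrt{308 + i \sqrt{8366}}$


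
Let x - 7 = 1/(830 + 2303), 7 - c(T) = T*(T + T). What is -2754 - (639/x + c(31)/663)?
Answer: -41331000265/14540916 ≈ -2842.4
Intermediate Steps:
c(T) = 7 - 2*T² (c(T) = 7 - T*(T + T) = 7 - T*2*T = 7 - 2*T²)
x = 21932/3133 (x = 7 + 1/(830 + 2303) = 7 + 1/3133 = 21932/3133 ≈ 7.0003)
-2754 - (639/x + c(31)/663) = -2754 - (639/(21932/3133) + (7 - 2*31²)/663) = -2754 - (639*(3133/21932) + (7 - 2*961)*(1/663)) = -2754 - (2001987/21932 + (7 - 1922)*(1/663)) = -2754 - (2001987/21932 - 1915*1/663) = -2754 - (2001987/21932 - 1915/663) = -2754 - 1*1285317601/14540916 = -2754 - 1285317601/14540916 = -41331000265/14540916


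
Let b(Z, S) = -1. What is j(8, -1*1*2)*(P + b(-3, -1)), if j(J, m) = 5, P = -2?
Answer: -15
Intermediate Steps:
j(8, -1*1*2)*(P + b(-3, -1)) = 5*(-2 - 1) = 5*(-3) = -15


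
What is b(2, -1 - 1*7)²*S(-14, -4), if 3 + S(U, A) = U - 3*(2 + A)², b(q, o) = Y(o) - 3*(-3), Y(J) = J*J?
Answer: -154541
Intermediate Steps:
Y(J) = J²
b(q, o) = 9 + o² (b(q, o) = o² - 3*(-3) = o² + 9 = 9 + o²)
S(U, A) = -3 + U - 3*(2 + A)² (S(U, A) = -3 + (U - 3*(2 + A)²) = -3 + U - 3*(2 + A)²)
b(2, -1 - 1*7)²*S(-14, -4) = (9 + (-1 - 1*7)²)²*(-3 - 14 - 3*(2 - 4)²) = (9 + (-1 - 7)²)²*(-3 - 14 - 3*(-2)²) = (9 + (-8)²)²*(-3 - 14 - 3*4) = (9 + 64)²*(-3 - 14 - 12) = 73²*(-29) = 5329*(-29) = -154541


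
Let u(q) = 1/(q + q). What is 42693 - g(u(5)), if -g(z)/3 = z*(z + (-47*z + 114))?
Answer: 2136291/50 ≈ 42726.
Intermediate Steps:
u(q) = 1/(2*q)
g(z) = -3*z*(114 - 46*z) (g(z) = -3*z*(z + (-47*z + 114)) = -3*z*(z + (114 - 47*z)) = -3*z*(114 - 46*z))
42693 - g(u(5)) = 42693 - 6*(½)/5*(-57 + 23*((½)/5)) = 42693 - 6*(½)*(⅕)*(-57 + 23*((½)*(⅕))) = 42693 - 6*(-57 + 23*(⅒))/10 = 42693 - 6*(-57 + 23/10)/10 = 42693 - 6*(-547)/(10*10) = 42693 - 1*(-1641/50) = 42693 + 1641/50 = 2136291/50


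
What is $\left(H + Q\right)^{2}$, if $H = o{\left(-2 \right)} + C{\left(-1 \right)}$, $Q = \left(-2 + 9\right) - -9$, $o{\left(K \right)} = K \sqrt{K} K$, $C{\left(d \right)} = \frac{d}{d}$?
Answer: $257 + 136 i \sqrt{2} \approx 257.0 + 192.33 i$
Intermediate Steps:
$C{\left(d \right)} = 1$
$o{\left(K \right)} = K^{\frac{5}{2}}$ ($o{\left(K \right)} = K^{\frac{3}{2}} K = K^{\frac{5}{2}}$)
$Q = 16$ ($Q = 7 + 9 = 16$)
$H = 1 + 4 i \sqrt{2}$ ($H = \left(-2\right)^{\frac{5}{2}} + 1 = 4 i \sqrt{2} + 1 = 1 + 4 i \sqrt{2} \approx 1.0 + 5.6569 i$)
$\left(H + Q\right)^{2} = \left(\left(1 + 4 i \sqrt{2}\right) + 16\right)^{2} = \left(17 + 4 i \sqrt{2}\right)^{2}$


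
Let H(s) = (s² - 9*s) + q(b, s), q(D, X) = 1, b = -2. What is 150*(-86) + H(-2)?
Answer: -12877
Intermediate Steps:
H(s) = 1 + s² - 9*s (H(s) = (s² - 9*s) + 1 = 1 + s² - 9*s)
150*(-86) + H(-2) = 150*(-86) + (1 + (-2)² - 9*(-2)) = -12900 + (1 + 4 + 18) = -12900 + 23 = -12877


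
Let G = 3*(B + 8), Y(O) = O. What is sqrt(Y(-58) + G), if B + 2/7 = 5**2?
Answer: sqrt(1967)/7 ≈ 6.3358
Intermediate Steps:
B = 173/7 (B = -2/7 + 5**2 = -2/7 + 25 = 173/7 ≈ 24.714)
G = 687/7 (G = 3*(173/7 + 8) = 3*(229/7) = 687/7 ≈ 98.143)
sqrt(Y(-58) + G) = sqrt(-58 + 687/7) = sqrt(281/7) = sqrt(1967)/7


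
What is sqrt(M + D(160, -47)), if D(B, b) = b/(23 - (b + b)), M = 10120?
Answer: sqrt(15391909)/39 ≈ 100.60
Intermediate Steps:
D(B, b) = b/(23 - 2*b)
sqrt(M + D(160, -47)) = sqrt(10120 - 1*(-47)/(-23 + 2*(-47))) = sqrt(10120 - 1*(-47)/(-23 - 94)) = sqrt(10120 - 1*(-47)/(-117)) = sqrt(10120 - 1*(-47)*(-1/117)) = sqrt(10120 - 47/117) = sqrt(1183993/117) = sqrt(15391909)/39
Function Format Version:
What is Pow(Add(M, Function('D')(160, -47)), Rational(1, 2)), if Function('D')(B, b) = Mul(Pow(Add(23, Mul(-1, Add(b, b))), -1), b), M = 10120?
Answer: Mul(Rational(1, 39), Pow(15391909, Rational(1, 2))) ≈ 100.60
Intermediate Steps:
Function('D')(B, b) = Mul(b, Pow(Add(23, Mul(-2, b)), -1)) (Function('D')(B, b) = Mul(Pow(Add(23, Mul(-1, Mul(2, b))), -1), b) = Mul(Pow(Add(23, Mul(-2, b)), -1), b) = Mul(b, Pow(Add(23, Mul(-2, b)), -1)))
Pow(Add(M, Function('D')(160, -47)), Rational(1, 2)) = Pow(Add(10120, Mul(-1, -47, Pow(Add(-23, Mul(2, -47)), -1))), Rational(1, 2)) = Pow(Add(10120, Mul(-1, -47, Pow(Add(-23, -94), -1))), Rational(1, 2)) = Pow(Add(10120, Mul(-1, -47, Pow(-117, -1))), Rational(1, 2)) = Pow(Add(10120, Mul(-1, -47, Rational(-1, 117))), Rational(1, 2)) = Pow(Add(10120, Rational(-47, 117)), Rational(1, 2)) = Pow(Rational(1183993, 117), Rational(1, 2)) = Mul(Rational(1, 39), Pow(15391909, Rational(1, 2)))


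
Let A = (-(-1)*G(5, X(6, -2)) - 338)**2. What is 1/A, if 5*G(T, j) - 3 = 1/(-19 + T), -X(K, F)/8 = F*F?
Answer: 4900/557857161 ≈ 8.7836e-6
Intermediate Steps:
X(K, F) = -8*F**2 (X(K, F) = -8*F*F = -8*F**2)
G(T, j) = 3/5 + 1/(5*(-19 + T))
A = 557857161/4900 (A = (-(-1)*(-56 + 3*5)/(5*(-19 + 5)) - 338)**2 = (-(-1)*(1/5)*(-56 + 15)/(-14) - 338)**2 = (-(-1)*(1/5)*(-1/14)*(-41) - 338)**2 = (-(-1)*41/70 - 338)**2 = (-1*(-41/70) - 338)**2 = (41/70 - 338)**2 = (-23619/70)**2 = 557857161/4900 ≈ 1.1385e+5)
1/A = 1/(557857161/4900) = 4900/557857161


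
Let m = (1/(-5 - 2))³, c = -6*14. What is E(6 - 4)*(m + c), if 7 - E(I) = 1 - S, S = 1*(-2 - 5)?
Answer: 28813/343 ≈ 84.003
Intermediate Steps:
S = -7 (S = 1*(-7) = -7)
c = -84
E(I) = -1 (E(I) = 7 - (1 - 1*(-7)) = 7 - (1 + 7) = 7 - 1*8 = 7 - 8 = -1)
m = -1/343 (m = (1/(-7))³ = (-⅐)³ = -1/343 ≈ -0.0029155)
E(6 - 4)*(m + c) = -(-1/343 - 84) = -1*(-28813/343) = 28813/343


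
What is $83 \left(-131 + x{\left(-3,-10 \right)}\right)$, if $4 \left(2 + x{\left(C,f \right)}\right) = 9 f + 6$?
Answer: $-12782$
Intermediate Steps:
$x{\left(C,f \right)} = - \frac{1}{2} + \frac{9 f}{4}$ ($x{\left(C,f \right)} = -2 + \frac{9 f + 6}{4} = -2 + \frac{6 + 9 f}{4} = -2 + \left(\frac{3}{2} + \frac{9 f}{4}\right) = - \frac{1}{2} + \frac{9 f}{4}$)
$83 \left(-131 + x{\left(-3,-10 \right)}\right) = 83 \left(-131 + \left(- \frac{1}{2} + \frac{9}{4} \left(-10\right)\right)\right) = 83 \left(-131 - 23\right) = 83 \left(-154\right) = -12782$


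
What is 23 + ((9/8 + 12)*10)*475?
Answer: 249467/4 ≈ 62367.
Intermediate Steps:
23 + ((9/8 + 12)*10)*475 = 23 + ((105/8)*10)*475 = 23 + (525/4)*475 = 23 + 249375/4 = 249467/4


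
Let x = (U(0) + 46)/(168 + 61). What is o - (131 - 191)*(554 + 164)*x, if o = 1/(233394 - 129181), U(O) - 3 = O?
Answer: 219985306189/23864777 ≈ 9218.0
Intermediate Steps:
U(O) = 3 + O
o = 1/104213 ≈ 9.5957e-6
x = 49/229 (x = ((3 + 0) + 46)/(168 + 61) = (3 + 46)/229 = 49*(1/229) = 49/229 ≈ 0.21397)
o - (131 - 191)*(554 + 164)*x = 1/104213 - (131 - 191)*(554 + 164)*49/229 = 1/104213 - (-60*718)*49/229 = 1/104213 - (-43080)*49/229 = 1/104213 - 1*(-2110920/229) = 1/104213 + 2110920/229 = 219985306189/23864777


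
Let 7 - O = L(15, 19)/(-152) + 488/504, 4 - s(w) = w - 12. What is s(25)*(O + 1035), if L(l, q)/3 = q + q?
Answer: -262529/28 ≈ -9376.0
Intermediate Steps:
s(w) = 16 - w (s(w) = 4 - (w - 12) = 4 - (-12 + w) = 4 + (12 - w) = 16 - w)
L(l, q) = 6*q (L(l, q) = 3*(q + q) = 3*(2*q) = 6*q)
O = 1709/252 (O = 7 - ((6*19)/(-152) + 488/504) = 7 - (114*(-1/152) + 488*(1/504)) = 7 - (-3/4 + 61/63) = 7 - 1*55/252 = 7 - 55/252 = 1709/252 ≈ 6.7817)
s(25)*(O + 1035) = (16 - 1*25)*(1709/252 + 1035) = (16 - 25)*(262529/252) = -9*262529/252 = -262529/28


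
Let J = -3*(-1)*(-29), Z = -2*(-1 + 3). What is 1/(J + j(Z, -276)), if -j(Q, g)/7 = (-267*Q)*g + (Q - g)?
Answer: 1/2061385 ≈ 4.8511e-7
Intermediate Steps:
Z = -4 (Z = -2*2 = -4)
j(Q, g) = -7*Q + 7*g + 1869*Q*g (j(Q, g) = -7*((-267*Q)*g + (Q - g)) = -7*(-267*Q*g + (Q - g)) = -7*(Q - g - 267*Q*g) = -7*Q + 7*g + 1869*Q*g)
J = -87 (J = 3*(-29) = -87)
1/(J + j(Z, -276)) = 1/(-87 + (-7*(-4) + 7*(-276) + 1869*(-4)*(-276))) = 1/(-87 + (28 - 1932 + 2063376)) = 1/(-87 + 2061472) = 1/2061385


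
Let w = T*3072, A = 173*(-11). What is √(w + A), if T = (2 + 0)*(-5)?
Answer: I*√32623 ≈ 180.62*I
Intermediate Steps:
T = -10 (T = 2*(-5) = -10)
A = -1903
w = -30720 (w = -10*3072 = -30720)
√(w + A) = √(-30720 - 1903) = √(-32623) = I*√32623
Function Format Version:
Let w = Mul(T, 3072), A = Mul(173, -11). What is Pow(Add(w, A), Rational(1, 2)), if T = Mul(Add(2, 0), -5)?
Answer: Mul(I, Pow(32623, Rational(1, 2))) ≈ Mul(180.62, I)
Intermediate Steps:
T = -10 (T = Mul(2, -5) = -10)
A = -1903
w = -30720 (w = Mul(-10, 3072) = -30720)
Pow(Add(w, A), Rational(1, 2)) = Pow(Add(-30720, -1903), Rational(1, 2)) = Pow(-32623, Rational(1, 2)) = Mul(I, Pow(32623, Rational(1, 2)))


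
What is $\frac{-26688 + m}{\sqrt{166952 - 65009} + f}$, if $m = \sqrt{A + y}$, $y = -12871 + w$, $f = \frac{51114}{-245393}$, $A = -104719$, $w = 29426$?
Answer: $- \frac{37194228788864}{682085874540379} - \frac{535696876698304 \sqrt{11327}}{682085874540379} + \frac{8362011868 i \sqrt{2449}}{682085874540379} + \frac{120435448898 i \sqrt{27739823}}{682085874540379} \approx -83.641 + 0.93057 i$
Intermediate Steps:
$f = - \frac{51114}{245393}$ ($f = 51114 \left(- \frac{1}{245393}\right) = - \frac{51114}{245393} \approx -0.20829$)
$y = 16555$ ($y = -12871 + 29426 = 16555$)
$m = 6 i \sqrt{2449}$ ($m = \sqrt{-104719 + 16555} = \sqrt{-88164} = 6 i \sqrt{2449} \approx 296.92 i$)
$\frac{-26688 + m}{\sqrt{166952 - 65009} + f} = \frac{-26688 + 6 i \sqrt{2449}}{\sqrt{166952 - 65009} - \frac{51114}{245393}} = \frac{-26688 + 6 i \sqrt{2449}}{\sqrt{101943} - \frac{51114}{245393}} = \frac{-26688 + 6 i \sqrt{2449}}{3 \sqrt{11327} - \frac{51114}{245393}} = \frac{-26688 + 6 i \sqrt{2449}}{- \frac{51114}{245393} + 3 \sqrt{11327}}$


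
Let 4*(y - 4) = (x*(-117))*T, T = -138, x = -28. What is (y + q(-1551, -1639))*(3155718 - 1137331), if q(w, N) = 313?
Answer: -227482306835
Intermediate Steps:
y = -113018 (y = 4 + (-28*(-117)*(-138))/4 = 4 + (3276*(-138))/4 = 4 + (¼)*(-452088) = 4 - 113022 = -113018)
(y + q(-1551, -1639))*(3155718 - 1137331) = (-113018 + 313)*(3155718 - 1137331) = -112705*2018387 = -227482306835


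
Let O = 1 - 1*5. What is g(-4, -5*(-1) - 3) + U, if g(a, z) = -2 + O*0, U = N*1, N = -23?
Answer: -25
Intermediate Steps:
O = -4 (O = 1 - 5 = -4)
U = -23 (U = -23*1 = -23)
g(a, z) = -2 (g(a, z) = -2 - 4*0 = -2 + 0 = -2)
g(-4, -5*(-1) - 3) + U = -2 - 23 = -25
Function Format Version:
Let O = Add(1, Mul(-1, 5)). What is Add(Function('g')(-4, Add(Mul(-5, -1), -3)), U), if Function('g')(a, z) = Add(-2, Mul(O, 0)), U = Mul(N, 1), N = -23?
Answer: -25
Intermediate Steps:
O = -4 (O = Add(1, -5) = -4)
U = -23 (U = Mul(-23, 1) = -23)
Function('g')(a, z) = -2 (Function('g')(a, z) = Add(-2, Mul(-4, 0)) = Add(-2, 0) = -2)
Add(Function('g')(-4, Add(Mul(-5, -1), -3)), U) = Add(-2, -23) = -25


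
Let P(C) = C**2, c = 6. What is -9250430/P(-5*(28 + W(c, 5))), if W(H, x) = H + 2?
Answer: -925043/3240 ≈ -285.51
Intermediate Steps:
W(H, x) = 2 + H
-9250430/P(-5*(28 + W(c, 5))) = -9250430*1/(25*(28 + (2 + 6))**2) = -9250430*1/(25*(28 + 8)**2) = -9250430/((-5*36)**2) = -9250430/((-180)**2) = -9250430/32400 = -9250430*1/32400 = -925043/3240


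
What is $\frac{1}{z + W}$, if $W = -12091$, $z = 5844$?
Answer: $- \frac{1}{6247} \approx -0.00016008$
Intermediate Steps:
$\frac{1}{z + W} = \frac{1}{5844 - 12091} = \frac{1}{-6247} = - \frac{1}{6247}$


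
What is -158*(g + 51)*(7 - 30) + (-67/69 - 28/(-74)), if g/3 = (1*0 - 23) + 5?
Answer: -27834319/2553 ≈ -10903.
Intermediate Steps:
g = -54 (g = 3*((1*0 - 23) + 5) = 3*((0 - 23) + 5) = 3*(-23 + 5) = 3*(-18) = -54)
-158*(g + 51)*(7 - 30) + (-67/69 - 28/(-74)) = -158*(-54 + 51)*(7 - 30) + (-67/69 - 28/(-74)) = -(-474)*(-23) + (-67*1/69 - 28*(-1/74)) = -158*69 + (-67/69 + 14/37) = -10902 - 1513/2553 = -27834319/2553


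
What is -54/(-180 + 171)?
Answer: 6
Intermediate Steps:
-54/(-180 + 171) = -54/(-9) = -⅑*(-54) = 6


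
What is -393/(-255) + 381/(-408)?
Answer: 413/680 ≈ 0.60735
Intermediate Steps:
-393/(-255) + 381/(-408) = -393*(-1/255) + 381*(-1/408) = 131/85 - 127/136 = 413/680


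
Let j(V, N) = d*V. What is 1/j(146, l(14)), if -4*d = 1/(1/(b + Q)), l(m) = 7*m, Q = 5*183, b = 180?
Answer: -2/79935 ≈ -2.5020e-5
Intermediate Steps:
Q = 915
d = -1095/4 (d = -1/(4*(1/(180 + 915))) = -1/(4*(1/1095)) = -1/(4*1/1095) = -¼*1095 = -1095/4 ≈ -273.75)
j(V, N) = -1095*V/4
1/j(146, l(14)) = 1/(-1095/4*146) = 1/(-79935/2) = -2/79935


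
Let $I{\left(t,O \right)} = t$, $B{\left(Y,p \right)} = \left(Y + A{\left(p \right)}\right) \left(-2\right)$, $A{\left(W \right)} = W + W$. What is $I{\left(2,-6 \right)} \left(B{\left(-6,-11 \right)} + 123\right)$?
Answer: $358$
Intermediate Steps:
$A{\left(W \right)} = 2 W$
$B{\left(Y,p \right)} = - 4 p - 2 Y$ ($B{\left(Y,p \right)} = \left(Y + 2 p\right) \left(-2\right) = - 4 p - 2 Y$)
$I{\left(2,-6 \right)} \left(B{\left(-6,-11 \right)} + 123\right) = 2 \left(\left(\left(-4\right) \left(-11\right) - -12\right) + 123\right) = 2 \left(\left(44 + 12\right) + 123\right) = 2 \left(56 + 123\right) = 2 \cdot 179 = 358$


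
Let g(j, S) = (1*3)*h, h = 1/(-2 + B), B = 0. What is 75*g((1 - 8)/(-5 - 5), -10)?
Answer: -225/2 ≈ -112.50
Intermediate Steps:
h = -1/2 (h = 1/(-2 + 0) = 1/(-2) = -1/2 ≈ -0.50000)
g(j, S) = -3/2 (g(j, S) = (1*3)*(-1/2) = 3*(-1/2) = -3/2)
75*g((1 - 8)/(-5 - 5), -10) = 75*(-3/2) = -225/2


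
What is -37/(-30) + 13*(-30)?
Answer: -11663/30 ≈ -388.77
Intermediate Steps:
-37/(-30) + 13*(-30) = -37*(-1/30) - 390 = 37/30 - 390 = -11663/30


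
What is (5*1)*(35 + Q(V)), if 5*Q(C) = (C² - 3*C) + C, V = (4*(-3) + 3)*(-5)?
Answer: 2110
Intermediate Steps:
V = 45 (V = (-12 + 3)*(-5) = -9*(-5) = 45)
Q(C) = -2*C/5 + C²/5 (Q(C) = ((C² - 3*C) + C)/5 = (C² - 2*C)/5 = -2*C/5 + C²/5)
(5*1)*(35 + Q(V)) = (5*1)*(35 + (⅕)*45*(-2 + 45)) = 5*(35 + (⅕)*45*43) = 5*(35 + 387) = 5*422 = 2110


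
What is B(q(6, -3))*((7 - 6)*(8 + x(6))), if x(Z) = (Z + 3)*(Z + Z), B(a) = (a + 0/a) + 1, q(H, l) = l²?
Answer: 1160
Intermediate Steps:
B(a) = 1 + a (B(a) = (a + 0) + 1 = a + 1 = 1 + a)
x(Z) = 2*Z*(3 + Z) (x(Z) = (3 + Z)*(2*Z) = 2*Z*(3 + Z))
B(q(6, -3))*((7 - 6)*(8 + x(6))) = (1 + (-3)²)*((7 - 6)*(8 + 2*6*(3 + 6))) = (1 + 9)*(1*(8 + 2*6*9)) = 10*(1*(8 + 108)) = 10*(1*116) = 10*116 = 1160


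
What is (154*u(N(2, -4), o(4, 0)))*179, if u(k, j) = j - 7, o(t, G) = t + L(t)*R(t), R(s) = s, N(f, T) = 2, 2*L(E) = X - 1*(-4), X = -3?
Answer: -27566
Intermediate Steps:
L(E) = ½ (L(E) = (-3 - 1*(-4))/2 = (-3 + 4)/2 = (½)*1 = ½)
o(t, G) = 3*t/2 (o(t, G) = t + t/2 = 3*t/2)
u(k, j) = -7 + j
(154*u(N(2, -4), o(4, 0)))*179 = (154*(-7 + (3/2)*4))*179 = (154*(-7 + 6))*179 = (154*(-1))*179 = -154*179 = -27566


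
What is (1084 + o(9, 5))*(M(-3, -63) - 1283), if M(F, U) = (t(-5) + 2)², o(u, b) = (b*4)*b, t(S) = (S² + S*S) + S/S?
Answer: 1806784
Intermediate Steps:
t(S) = 1 + 2*S² (t(S) = (S² + S²) + 1 = 2*S² + 1 = 1 + 2*S²)
o(u, b) = 4*b² (o(u, b) = (4*b)*b = 4*b²)
M(F, U) = 2809 (M(F, U) = ((1 + 2*(-5)²) + 2)² = ((1 + 2*25) + 2)² = ((1 + 50) + 2)² = (51 + 2)² = 53² = 2809)
(1084 + o(9, 5))*(M(-3, -63) - 1283) = (1084 + 4*5²)*(2809 - 1283) = (1084 + 4*25)*1526 = (1084 + 100)*1526 = 1184*1526 = 1806784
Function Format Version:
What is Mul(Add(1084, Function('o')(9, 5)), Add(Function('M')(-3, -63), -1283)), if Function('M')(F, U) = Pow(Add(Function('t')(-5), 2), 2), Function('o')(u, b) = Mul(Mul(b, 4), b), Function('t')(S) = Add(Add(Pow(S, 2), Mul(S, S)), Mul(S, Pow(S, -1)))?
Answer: 1806784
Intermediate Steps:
Function('t')(S) = Add(1, Mul(2, Pow(S, 2))) (Function('t')(S) = Add(Add(Pow(S, 2), Pow(S, 2)), 1) = Add(Mul(2, Pow(S, 2)), 1) = Add(1, Mul(2, Pow(S, 2))))
Function('o')(u, b) = Mul(4, Pow(b, 2)) (Function('o')(u, b) = Mul(Mul(4, b), b) = Mul(4, Pow(b, 2)))
Function('M')(F, U) = 2809 (Function('M')(F, U) = Pow(Add(Add(1, Mul(2, Pow(-5, 2))), 2), 2) = Pow(Add(Add(1, Mul(2, 25)), 2), 2) = Pow(Add(Add(1, 50), 2), 2) = Pow(Add(51, 2), 2) = Pow(53, 2) = 2809)
Mul(Add(1084, Function('o')(9, 5)), Add(Function('M')(-3, -63), -1283)) = Mul(Add(1084, Mul(4, Pow(5, 2))), Add(2809, -1283)) = Mul(Add(1084, Mul(4, 25)), 1526) = Mul(Add(1084, 100), 1526) = Mul(1184, 1526) = 1806784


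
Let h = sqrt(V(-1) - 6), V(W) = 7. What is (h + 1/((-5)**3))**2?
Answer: 15376/15625 ≈ 0.98406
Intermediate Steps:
h = 1 (h = sqrt(7 - 6) = sqrt(1) = 1)
(h + 1/((-5)**3))**2 = (1 + 1/((-5)**3))**2 = (1 + 1/(-125))**2 = (1 - 1/125)**2 = (124/125)**2 = 15376/15625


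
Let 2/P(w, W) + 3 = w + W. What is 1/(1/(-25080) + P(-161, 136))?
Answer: -175560/12547 ≈ -13.992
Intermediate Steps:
P(w, W) = 2/(-3 + W + w) (P(w, W) = 2/(-3 + (w + W)) = 2/(-3 + (W + w)) = 2/(-3 + W + w))
1/(1/(-25080) + P(-161, 136)) = 1/(1/(-25080) + 2/(-3 + 136 - 161)) = 1/(-1/25080 + 2/(-28)) = 1/(-1/25080 + 2*(-1/28)) = 1/(-1/25080 - 1/14) = 1/(-12547/175560) = -175560/12547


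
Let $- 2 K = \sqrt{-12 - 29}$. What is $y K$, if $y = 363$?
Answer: $- \frac{363 i \sqrt{41}}{2} \approx - 1162.2 i$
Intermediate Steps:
$K = - \frac{i \sqrt{41}}{2}$ ($K = - \frac{\sqrt{-12 - 29}}{2} = - \frac{\sqrt{-41}}{2} = - \frac{i \sqrt{41}}{2} \approx - 3.2016 i$)
$y K = 363 \left(- \frac{i \sqrt{41}}{2}\right) = - \frac{363 i \sqrt{41}}{2}$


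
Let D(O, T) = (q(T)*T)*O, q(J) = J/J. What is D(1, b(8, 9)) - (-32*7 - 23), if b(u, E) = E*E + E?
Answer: 337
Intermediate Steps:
q(J) = 1
b(u, E) = E + E² (b(u, E) = E² + E = E + E²)
D(O, T) = O*T (D(O, T) = (1*T)*O = T*O = O*T)
D(1, b(8, 9)) - (-32*7 - 23) = 1*(9*(1 + 9)) - (-32*7 - 23) = 1*(9*10) - (-224 - 23) = 1*90 - 1*(-247) = 90 + 247 = 337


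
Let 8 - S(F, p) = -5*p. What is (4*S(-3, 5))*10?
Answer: 1320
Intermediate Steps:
S(F, p) = 8 + 5*p (S(F, p) = 8 - (-5)*p = 8 + 5*p)
(4*S(-3, 5))*10 = (4*(8 + 5*5))*10 = (4*(8 + 25))*10 = (4*33)*10 = 132*10 = 1320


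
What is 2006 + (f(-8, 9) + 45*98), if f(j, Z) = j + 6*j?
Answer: 6360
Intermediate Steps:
f(j, Z) = 7*j
2006 + (f(-8, 9) + 45*98) = 2006 + (7*(-8) + 45*98) = 2006 + (-56 + 4410) = 2006 + 4354 = 6360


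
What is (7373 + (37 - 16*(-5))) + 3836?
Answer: 11326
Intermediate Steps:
(7373 + (37 - 16*(-5))) + 3836 = (7373 + (37 + 80)) + 3836 = (7373 + 117) + 3836 = 7490 + 3836 = 11326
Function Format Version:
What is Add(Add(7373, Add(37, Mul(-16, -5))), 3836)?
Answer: 11326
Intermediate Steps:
Add(Add(7373, Add(37, Mul(-16, -5))), 3836) = Add(Add(7373, Add(37, 80)), 3836) = Add(Add(7373, 117), 3836) = Add(7490, 3836) = 11326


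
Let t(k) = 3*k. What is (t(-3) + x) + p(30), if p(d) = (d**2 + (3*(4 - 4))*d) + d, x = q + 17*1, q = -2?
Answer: 936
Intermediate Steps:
x = 15 (x = -2 + 17*1 = -2 + 17 = 15)
p(d) = d + d**2 (p(d) = (d**2 + (3*0)*d) + d = (d**2 + 0*d) + d = (d**2 + 0) + d = d**2 + d = d + d**2)
(t(-3) + x) + p(30) = (3*(-3) + 15) + 30*(1 + 30) = (-9 + 15) + 30*31 = 6 + 930 = 936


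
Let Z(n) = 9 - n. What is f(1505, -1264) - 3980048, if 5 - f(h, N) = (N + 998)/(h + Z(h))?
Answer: -35820121/9 ≈ -3.9800e+6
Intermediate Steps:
f(h, N) = -953/9 - N/9 (f(h, N) = 5 - (N + 998)/(h + (9 - h)) = 5 - (998 + N)/9 = 5 - (998/9 + N/9) = 5 + (-998/9 - N/9) = -953/9 - N/9)
f(1505, -1264) - 3980048 = (-953/9 - 1/9*(-1264)) - 3980048 = (-953/9 + 1264/9) - 3980048 = 311/9 - 3980048 = -35820121/9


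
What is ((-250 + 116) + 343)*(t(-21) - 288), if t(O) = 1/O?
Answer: -1264241/21 ≈ -60202.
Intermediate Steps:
((-250 + 116) + 343)*(t(-21) - 288) = ((-250 + 116) + 343)*(1/(-21) - 288) = (-134 + 343)*(-1/21 - 288) = 209*(-6049/21) = -1264241/21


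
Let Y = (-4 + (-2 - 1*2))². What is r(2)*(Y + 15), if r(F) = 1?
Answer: 79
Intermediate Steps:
Y = 64 (Y = (-4 + (-2 - 2))² = (-4 - 4)² = (-8)² = 64)
r(2)*(Y + 15) = 1*(64 + 15) = 1*79 = 79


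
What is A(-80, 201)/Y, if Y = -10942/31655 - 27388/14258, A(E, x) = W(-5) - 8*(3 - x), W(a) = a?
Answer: -356330553605/511489088 ≈ -696.65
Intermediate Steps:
A(E, x) = -29 + 8*x (A(E, x) = -5 - 8*(3 - x) = -5 + (-24 + 8*x) = -29 + 8*x)
Y = -511489088/225668495 (Y = -10942*1/31655 - 27388*1/14258 = -10942/31655 - 13694/7129 = -511489088/225668495 ≈ -2.2666)
A(-80, 201)/Y = (-29 + 8*201)/(-511489088/225668495) = (-29 + 1608)*(-225668495/511489088) = 1579*(-225668495/511489088) = -356330553605/511489088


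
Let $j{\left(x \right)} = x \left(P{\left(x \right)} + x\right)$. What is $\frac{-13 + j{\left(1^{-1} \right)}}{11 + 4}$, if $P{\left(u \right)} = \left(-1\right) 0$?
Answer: $- \frac{4}{5} \approx -0.8$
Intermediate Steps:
$P{\left(u \right)} = 0$
$j{\left(x \right)} = x^{2}$ ($j{\left(x \right)} = x \left(0 + x\right) = x x = x^{2}$)
$\frac{-13 + j{\left(1^{-1} \right)}}{11 + 4} = \frac{-13 + \left(1^{-1}\right)^{2}}{11 + 4} = \frac{-13 + 1^{2}}{15} = \frac{-13 + 1}{15} = \frac{1}{15} \left(-12\right) = - \frac{4}{5}$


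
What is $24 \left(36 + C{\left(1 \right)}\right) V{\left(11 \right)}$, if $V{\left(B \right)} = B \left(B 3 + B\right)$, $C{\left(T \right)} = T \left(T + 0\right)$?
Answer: $429792$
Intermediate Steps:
$C{\left(T \right)} = T^{2}$ ($C{\left(T \right)} = T T = T^{2}$)
$V{\left(B \right)} = 4 B^{2}$ ($V{\left(B \right)} = B \left(3 B + B\right) = B 4 B = 4 B^{2}$)
$24 \left(36 + C{\left(1 \right)}\right) V{\left(11 \right)} = 24 \left(36 + 1^{2}\right) 4 \cdot 11^{2} = 24 \left(36 + 1\right) 4 \cdot 121 = 24 \cdot 37 \cdot 484 = 888 \cdot 484 = 429792$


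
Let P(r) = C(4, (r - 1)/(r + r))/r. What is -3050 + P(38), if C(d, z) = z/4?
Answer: -35233563/11552 ≈ -3050.0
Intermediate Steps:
C(d, z) = z/4 (C(d, z) = z*(1/4) = z/4)
P(r) = (-1 + r)/(8*r**2) (P(r) = (((r - 1)/(r + r))/4)/r = (((-1 + r)/((2*r)))/4)/r = (((-1 + r)*(1/(2*r)))/4)/r = (((-1 + r)/(2*r))/4)/r = ((-1 + r)/(8*r))/r = (-1 + r)/(8*r**2))
-3050 + P(38) = -3050 + (1/8)*(-1 + 38)/38**2 = -3050 + (1/8)*(1/1444)*37 = -3050 + 37/11552 = -35233563/11552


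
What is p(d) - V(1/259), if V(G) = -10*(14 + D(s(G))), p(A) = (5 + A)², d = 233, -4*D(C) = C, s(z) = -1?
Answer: 113573/2 ≈ 56787.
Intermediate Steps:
D(C) = -C/4
V(G) = -285/2 (V(G) = -10*(14 - ¼*(-1)) = -10*(14 + ¼) = -10*57/4 = -285/2)
p(d) - V(1/259) = (5 + 233)² - 1*(-285/2) = 238² + 285/2 = 56644 + 285/2 = 113573/2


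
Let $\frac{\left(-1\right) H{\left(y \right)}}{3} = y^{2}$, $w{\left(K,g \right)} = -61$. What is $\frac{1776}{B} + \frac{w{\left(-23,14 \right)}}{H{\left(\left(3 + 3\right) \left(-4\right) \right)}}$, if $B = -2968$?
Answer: $- \frac{360985}{641088} \approx -0.56308$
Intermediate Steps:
$H{\left(y \right)} = - 3 y^{2}$
$\frac{1776}{B} + \frac{w{\left(-23,14 \right)}}{H{\left(\left(3 + 3\right) \left(-4\right) \right)}} = \frac{1776}{-2968} - \frac{61}{\left(-3\right) \left(\left(3 + 3\right) \left(-4\right)\right)^{2}} = 1776 \left(- \frac{1}{2968}\right) - \frac{61}{\left(-3\right) \left(6 \left(-4\right)\right)^{2}} = - \frac{222}{371} - \frac{61}{\left(-3\right) \left(-24\right)^{2}} = - \frac{222}{371} - \frac{61}{\left(-3\right) 576} = - \frac{222}{371} - \frac{61}{-1728} = - \frac{222}{371} - - \frac{61}{1728} = - \frac{222}{371} + \frac{61}{1728} = - \frac{360985}{641088}$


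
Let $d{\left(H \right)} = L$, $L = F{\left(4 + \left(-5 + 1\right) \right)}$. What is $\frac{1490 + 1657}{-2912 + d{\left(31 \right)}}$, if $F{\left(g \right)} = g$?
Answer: $- \frac{3147}{2912} \approx -1.0807$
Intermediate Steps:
$L = 0$ ($L = 4 + \left(-5 + 1\right) = 4 - 4 = 0$)
$d{\left(H \right)} = 0$
$\frac{1490 + 1657}{-2912 + d{\left(31 \right)}} = \frac{1490 + 1657}{-2912 + 0} = \frac{3147}{-2912} = 3147 \left(- \frac{1}{2912}\right) = - \frac{3147}{2912}$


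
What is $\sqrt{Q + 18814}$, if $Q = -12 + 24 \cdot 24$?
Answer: $\sqrt{19378} \approx 139.2$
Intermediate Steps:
$Q = 564$ ($Q = -12 + 576 = 564$)
$\sqrt{Q + 18814} = \sqrt{564 + 18814} = \sqrt{19378}$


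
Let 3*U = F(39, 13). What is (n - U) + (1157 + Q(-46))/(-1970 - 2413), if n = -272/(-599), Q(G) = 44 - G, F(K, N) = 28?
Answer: -24058669/2625417 ≈ -9.1638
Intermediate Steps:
U = 28/3 (U = (⅓)*28 = 28/3 ≈ 9.3333)
n = 272/599 (n = -272*(-1/599) = 272/599 ≈ 0.45409)
(n - U) + (1157 + Q(-46))/(-1970 - 2413) = (272/599 - 1*28/3) + (1157 + (44 - 1*(-46)))/(-1970 - 2413) = (272/599 - 28/3) + (1157 + (44 + 46))/(-4383) = -15956/1797 + (1157 + 90)*(-1/4383) = -15956/1797 + 1247*(-1/4383) = -15956/1797 - 1247/4383 = -24058669/2625417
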